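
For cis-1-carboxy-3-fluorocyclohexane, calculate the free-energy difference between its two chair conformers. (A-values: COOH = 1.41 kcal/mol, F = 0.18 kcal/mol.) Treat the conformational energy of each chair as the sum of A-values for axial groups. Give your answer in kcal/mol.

C1 and C3 have the same parity, so for the cis isomer the two substituents are e,e in one chair and a,a in the other.
Chair I (carboxyl axial, fluoro axial): E = 1.59 kcal/mol.
Chair II (carboxyl equatorial, fluoro equatorial): E = 0.00 kcal/mol.
ΔE = 1.59 − 0.00 = 1.59 kcal/mol; chair II is more stable.

1.59 kcal/mol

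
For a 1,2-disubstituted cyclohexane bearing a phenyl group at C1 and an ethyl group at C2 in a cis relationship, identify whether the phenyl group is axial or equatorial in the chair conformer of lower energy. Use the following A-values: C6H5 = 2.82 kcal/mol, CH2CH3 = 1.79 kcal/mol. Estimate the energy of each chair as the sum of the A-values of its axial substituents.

C1 and C2 have opposite parity, so for the cis isomer the two substituents are one axial and one equatorial in each chair.
Chair I (phenyl axial, ethyl equatorial): E = 2.82 kcal/mol.
Chair II (phenyl equatorial, ethyl axial): E = 1.79 kcal/mol.
Chair II is the more stable (lower-energy) conformer, and in that chair the phenyl group is equatorial.

equatorial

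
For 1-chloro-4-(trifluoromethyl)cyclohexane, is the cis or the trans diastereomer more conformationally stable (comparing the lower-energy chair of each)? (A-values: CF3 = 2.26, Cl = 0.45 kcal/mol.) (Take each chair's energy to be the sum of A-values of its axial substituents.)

trans

At 1,4 positions (parity opposite): cis → (a,e or e,a); trans → (e,e or a,a).
Best chair for cis: E = 0.45 kcal/mol; best chair for trans: E = 0.00 kcal/mol.
The trans isomer is lower by 0.45 kcal/mol.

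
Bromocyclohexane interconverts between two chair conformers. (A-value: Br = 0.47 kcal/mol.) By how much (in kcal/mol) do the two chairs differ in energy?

0.47 kcal/mol

A monosubstituted cyclohexane has one chair with the bromo group axial (E = A = 0.47 kcal/mol) and one with it equatorial (E = 0).
ΔE = 0.47 − 0 = 0.47 kcal/mol.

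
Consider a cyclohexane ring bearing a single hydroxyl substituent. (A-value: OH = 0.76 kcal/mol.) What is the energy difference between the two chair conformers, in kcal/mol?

A monosubstituted cyclohexane has one chair with the hydroxyl group axial (E = A = 0.76 kcal/mol) and one with it equatorial (E = 0).
ΔE = 0.76 − 0 = 0.76 kcal/mol.

0.76 kcal/mol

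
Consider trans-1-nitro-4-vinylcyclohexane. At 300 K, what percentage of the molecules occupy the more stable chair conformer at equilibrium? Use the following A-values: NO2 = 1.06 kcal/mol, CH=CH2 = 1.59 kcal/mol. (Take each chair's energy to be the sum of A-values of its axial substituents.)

98.8%

C1 and C4 have opposite parity, so for the trans isomer the two substituents are e,e in one chair and a,a in the other.
Chair I (nitro axial, vinyl axial): E = 2.65 kcal/mol; chair II (nitro equatorial, vinyl equatorial): E = 0.00 kcal/mol.
ΔG = 2.65 kcal/mol between the two chairs.
K = exp(ΔG/RT) with R = 1.987×10⁻³ kcal mol⁻¹ K⁻¹ and T = 300 K gives K ≈ 85.2.
Fraction in the lower-energy chair = K/(K+1) = 98.8%.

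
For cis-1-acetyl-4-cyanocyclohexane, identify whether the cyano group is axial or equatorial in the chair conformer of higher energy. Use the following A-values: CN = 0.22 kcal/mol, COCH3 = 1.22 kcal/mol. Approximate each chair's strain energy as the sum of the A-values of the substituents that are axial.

equatorial

C1 and C4 have opposite parity, so for the cis isomer the two substituents are one axial and one equatorial in each chair.
Chair I (cyano axial, acetyl equatorial): E = 0.22 kcal/mol.
Chair II (cyano equatorial, acetyl axial): E = 1.22 kcal/mol.
Chair II is the less stable (higher-energy) conformer, and in that chair the cyano group is equatorial.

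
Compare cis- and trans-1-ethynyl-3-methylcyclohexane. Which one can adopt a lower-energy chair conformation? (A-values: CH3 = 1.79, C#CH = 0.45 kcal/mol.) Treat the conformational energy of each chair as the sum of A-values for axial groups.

cis

At 1,3 positions (parity same): cis → (e,e or a,a); trans → (a,e or e,a).
Best chair for cis: E = 0.00 kcal/mol; best chair for trans: E = 0.45 kcal/mol.
The cis isomer is lower by 0.45 kcal/mol.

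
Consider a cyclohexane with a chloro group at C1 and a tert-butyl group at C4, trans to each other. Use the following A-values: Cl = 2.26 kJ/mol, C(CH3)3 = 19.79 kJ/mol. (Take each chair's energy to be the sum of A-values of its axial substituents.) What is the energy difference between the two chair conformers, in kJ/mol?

22.05 kJ/mol

C1 and C4 have opposite parity, so for the trans isomer the two substituents are e,e in one chair and a,a in the other.
Chair I (chloro axial, tert-butyl axial): E = 22.05 kJ/mol.
Chair II (chloro equatorial, tert-butyl equatorial): E = 0.00 kJ/mol.
ΔE = 22.05 − 0.00 = 22.05 kJ/mol; chair II is more stable.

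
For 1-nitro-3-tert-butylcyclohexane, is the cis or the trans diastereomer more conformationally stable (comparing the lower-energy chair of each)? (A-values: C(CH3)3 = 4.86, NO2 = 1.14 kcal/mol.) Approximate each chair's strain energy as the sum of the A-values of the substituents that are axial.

At 1,3 positions (parity same): cis → (e,e or a,a); trans → (a,e or e,a).
Best chair for cis: E = 0.00 kcal/mol; best chair for trans: E = 1.14 kcal/mol.
The cis isomer is lower by 1.14 kcal/mol.

cis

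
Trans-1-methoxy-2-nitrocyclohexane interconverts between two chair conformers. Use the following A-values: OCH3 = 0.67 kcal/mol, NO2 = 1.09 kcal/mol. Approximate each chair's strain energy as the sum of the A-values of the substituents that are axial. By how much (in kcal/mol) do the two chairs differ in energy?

C1 and C2 have opposite parity, so for the trans isomer the two substituents are e,e in one chair and a,a in the other.
Chair I (methoxy axial, nitro axial): E = 1.76 kcal/mol.
Chair II (methoxy equatorial, nitro equatorial): E = 0.00 kcal/mol.
ΔE = 1.76 − 0.00 = 1.76 kcal/mol; chair II is more stable.

1.76 kcal/mol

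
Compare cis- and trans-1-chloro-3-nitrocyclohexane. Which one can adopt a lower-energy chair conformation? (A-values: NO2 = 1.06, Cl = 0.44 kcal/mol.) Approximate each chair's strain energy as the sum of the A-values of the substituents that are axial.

cis

At 1,3 positions (parity same): cis → (e,e or a,a); trans → (a,e or e,a).
Best chair for cis: E = 0.00 kcal/mol; best chair for trans: E = 0.44 kcal/mol.
The cis isomer is lower by 0.44 kcal/mol.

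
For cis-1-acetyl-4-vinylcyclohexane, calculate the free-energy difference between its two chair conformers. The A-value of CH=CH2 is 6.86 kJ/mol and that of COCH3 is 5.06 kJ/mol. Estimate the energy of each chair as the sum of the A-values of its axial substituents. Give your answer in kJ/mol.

C1 and C4 have opposite parity, so for the cis isomer the two substituents are one axial and one equatorial in each chair.
Chair I (vinyl axial, acetyl equatorial): E = 6.86 kJ/mol.
Chair II (vinyl equatorial, acetyl axial): E = 5.06 kJ/mol.
ΔE = 6.86 − 5.06 = 1.80 kJ/mol; chair II is more stable.

1.80 kJ/mol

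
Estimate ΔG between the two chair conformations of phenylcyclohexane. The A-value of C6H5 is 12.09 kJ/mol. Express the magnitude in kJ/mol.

A monosubstituted cyclohexane has one chair with the phenyl group axial (E = A = 12.09 kJ/mol) and one with it equatorial (E = 0).
ΔE = 12.09 − 0 = 12.09 kJ/mol.

12.09 kJ/mol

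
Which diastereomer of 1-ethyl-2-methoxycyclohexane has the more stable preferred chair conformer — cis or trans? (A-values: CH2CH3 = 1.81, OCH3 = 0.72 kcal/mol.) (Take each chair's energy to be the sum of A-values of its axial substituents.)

trans

At 1,2 positions (parity opposite): cis → (a,e or e,a); trans → (e,e or a,a).
Best chair for cis: E = 0.72 kcal/mol; best chair for trans: E = 0.00 kcal/mol.
The trans isomer is lower by 0.72 kcal/mol.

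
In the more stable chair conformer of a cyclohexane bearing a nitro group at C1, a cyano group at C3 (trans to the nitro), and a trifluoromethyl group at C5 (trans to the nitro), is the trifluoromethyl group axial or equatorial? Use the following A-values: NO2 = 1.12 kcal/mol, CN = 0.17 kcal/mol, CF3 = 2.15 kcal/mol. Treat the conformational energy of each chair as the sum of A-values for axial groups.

Chair I (nitro axial, cyano equatorial, trifluoromethyl equatorial): E = 1.12 kcal/mol.
Chair II (nitro equatorial, cyano axial, trifluoromethyl axial): E = 2.32 kcal/mol.
Chair I is the more stable (lower-energy) conformer, and in that chair the trifluoromethyl group is equatorial.

equatorial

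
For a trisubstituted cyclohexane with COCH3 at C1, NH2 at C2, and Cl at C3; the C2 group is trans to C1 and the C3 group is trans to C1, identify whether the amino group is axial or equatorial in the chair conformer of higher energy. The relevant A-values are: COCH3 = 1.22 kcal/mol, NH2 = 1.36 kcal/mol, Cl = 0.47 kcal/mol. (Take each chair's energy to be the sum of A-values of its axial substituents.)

Chair I (acetyl axial, amino axial, chloro equatorial): E = 2.58 kcal/mol.
Chair II (acetyl equatorial, amino equatorial, chloro axial): E = 0.47 kcal/mol.
Chair I is the less stable (higher-energy) conformer, and in that chair the amino group is axial.

axial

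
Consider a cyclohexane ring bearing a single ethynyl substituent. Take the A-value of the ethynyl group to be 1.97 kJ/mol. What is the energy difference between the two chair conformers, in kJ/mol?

A monosubstituted cyclohexane has one chair with the ethynyl group axial (E = A = 1.97 kJ/mol) and one with it equatorial (E = 0).
ΔE = 1.97 − 0 = 1.97 kJ/mol.

1.97 kJ/mol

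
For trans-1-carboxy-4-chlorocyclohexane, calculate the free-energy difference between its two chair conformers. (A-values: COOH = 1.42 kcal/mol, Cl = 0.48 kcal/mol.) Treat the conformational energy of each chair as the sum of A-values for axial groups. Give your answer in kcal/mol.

1.90 kcal/mol

C1 and C4 have opposite parity, so for the trans isomer the two substituents are e,e in one chair and a,a in the other.
Chair I (carboxyl axial, chloro axial): E = 1.90 kcal/mol.
Chair II (carboxyl equatorial, chloro equatorial): E = 0.00 kcal/mol.
ΔE = 1.90 − 0.00 = 1.90 kcal/mol; chair II is more stable.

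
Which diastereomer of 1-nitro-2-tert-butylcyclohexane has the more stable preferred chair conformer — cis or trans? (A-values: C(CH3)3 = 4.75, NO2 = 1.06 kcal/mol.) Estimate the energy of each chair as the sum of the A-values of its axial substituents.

At 1,2 positions (parity opposite): cis → (a,e or e,a); trans → (e,e or a,a).
Best chair for cis: E = 1.06 kcal/mol; best chair for trans: E = 0.00 kcal/mol.
The trans isomer is lower by 1.06 kcal/mol.

trans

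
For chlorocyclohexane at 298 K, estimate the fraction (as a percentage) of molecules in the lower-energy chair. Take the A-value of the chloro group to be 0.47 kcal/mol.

68.9%

One chair has the chloro group axial (E = 0.47 kcal/mol) and the other has it equatorial (E = 0).
ΔG = 0.47 kcal/mol between the two chairs.
K = exp(ΔG/RT) with R = 1.987×10⁻³ kcal mol⁻¹ K⁻¹ and T = 298 K gives K ≈ 2.21.
Fraction in the lower-energy chair = K/(K+1) = 68.9%.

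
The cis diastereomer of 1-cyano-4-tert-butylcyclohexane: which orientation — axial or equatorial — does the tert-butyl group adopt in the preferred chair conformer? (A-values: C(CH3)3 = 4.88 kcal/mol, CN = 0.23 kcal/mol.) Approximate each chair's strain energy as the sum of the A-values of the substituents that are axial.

C1 and C4 have opposite parity, so for the cis isomer the two substituents are one axial and one equatorial in each chair.
Chair I (tert-butyl axial, cyano equatorial): E = 4.88 kcal/mol.
Chair II (tert-butyl equatorial, cyano axial): E = 0.23 kcal/mol.
Chair II is the more stable (lower-energy) conformer, and in that chair the tert-butyl group is equatorial.

equatorial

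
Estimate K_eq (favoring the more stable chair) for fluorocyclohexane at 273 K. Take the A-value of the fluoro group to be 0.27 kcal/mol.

One chair has the fluoro group axial (E = 0.27 kcal/mol) and the other has it equatorial (E = 0).
ΔG = 0.27 kcal/mol between the two chairs.
K = exp(ΔG/RT) with R = 1.987×10⁻³ kcal mol⁻¹ K⁻¹ and T = 273 K gives K ≈ 1.65.

K ≈ 1.65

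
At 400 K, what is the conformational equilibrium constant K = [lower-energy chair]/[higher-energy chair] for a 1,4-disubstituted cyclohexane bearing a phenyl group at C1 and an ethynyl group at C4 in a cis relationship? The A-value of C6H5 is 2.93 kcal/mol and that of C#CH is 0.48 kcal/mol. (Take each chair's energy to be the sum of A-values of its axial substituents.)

C1 and C4 have opposite parity, so for the cis isomer the two substituents are one axial and one equatorial in each chair.
Chair I (phenyl axial, ethynyl equatorial): E = 2.93 kcal/mol; chair II (phenyl equatorial, ethynyl axial): E = 0.48 kcal/mol.
ΔG = 2.45 kcal/mol between the two chairs.
K = exp(ΔG/RT) with R = 1.987×10⁻³ kcal mol⁻¹ K⁻¹ and T = 400 K gives K ≈ 21.8.

K ≈ 21.8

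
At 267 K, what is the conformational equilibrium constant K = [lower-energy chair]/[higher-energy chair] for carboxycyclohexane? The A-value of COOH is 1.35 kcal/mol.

One chair has the carboxyl group axial (E = 1.35 kcal/mol) and the other has it equatorial (E = 0).
ΔG = 1.35 kcal/mol between the two chairs.
K = exp(ΔG/RT) with R = 1.987×10⁻³ kcal mol⁻¹ K⁻¹ and T = 267 K gives K ≈ 12.7.

K ≈ 12.7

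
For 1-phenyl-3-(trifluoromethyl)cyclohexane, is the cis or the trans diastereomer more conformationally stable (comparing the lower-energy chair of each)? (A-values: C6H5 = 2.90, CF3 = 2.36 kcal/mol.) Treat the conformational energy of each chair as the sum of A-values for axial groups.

At 1,3 positions (parity same): cis → (e,e or a,a); trans → (a,e or e,a).
Best chair for cis: E = 0.00 kcal/mol; best chair for trans: E = 2.36 kcal/mol.
The cis isomer is lower by 2.36 kcal/mol.

cis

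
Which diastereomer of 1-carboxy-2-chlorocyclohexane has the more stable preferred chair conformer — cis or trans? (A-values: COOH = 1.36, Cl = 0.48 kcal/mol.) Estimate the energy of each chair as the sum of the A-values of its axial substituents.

At 1,2 positions (parity opposite): cis → (a,e or e,a); trans → (e,e or a,a).
Best chair for cis: E = 0.48 kcal/mol; best chair for trans: E = 0.00 kcal/mol.
The trans isomer is lower by 0.48 kcal/mol.

trans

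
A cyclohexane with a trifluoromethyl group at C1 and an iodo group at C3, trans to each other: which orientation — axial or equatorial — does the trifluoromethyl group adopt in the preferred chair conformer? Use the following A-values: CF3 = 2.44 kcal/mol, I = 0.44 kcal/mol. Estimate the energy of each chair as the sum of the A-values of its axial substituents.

C1 and C3 have the same parity, so for the trans isomer the two substituents are one axial and one equatorial in each chair.
Chair I (trifluoromethyl axial, iodo equatorial): E = 2.44 kcal/mol.
Chair II (trifluoromethyl equatorial, iodo axial): E = 0.44 kcal/mol.
Chair II is the more stable (lower-energy) conformer, and in that chair the trifluoromethyl group is equatorial.

equatorial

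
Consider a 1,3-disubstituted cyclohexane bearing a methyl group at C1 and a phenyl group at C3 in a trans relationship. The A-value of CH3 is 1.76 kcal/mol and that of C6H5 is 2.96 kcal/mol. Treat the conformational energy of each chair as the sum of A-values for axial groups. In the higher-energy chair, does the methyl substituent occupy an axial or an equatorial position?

equatorial

C1 and C3 have the same parity, so for the trans isomer the two substituents are one axial and one equatorial in each chair.
Chair I (methyl axial, phenyl equatorial): E = 1.76 kcal/mol.
Chair II (methyl equatorial, phenyl axial): E = 2.96 kcal/mol.
Chair II is the less stable (higher-energy) conformer, and in that chair the methyl group is equatorial.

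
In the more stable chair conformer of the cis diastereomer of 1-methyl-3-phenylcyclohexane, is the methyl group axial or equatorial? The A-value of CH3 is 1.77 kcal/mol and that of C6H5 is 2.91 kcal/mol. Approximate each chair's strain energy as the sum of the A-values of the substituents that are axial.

equatorial

C1 and C3 have the same parity, so for the cis isomer the two substituents are e,e in one chair and a,a in the other.
Chair I (methyl axial, phenyl axial): E = 4.68 kcal/mol.
Chair II (methyl equatorial, phenyl equatorial): E = 0.00 kcal/mol.
Chair II is the more stable (lower-energy) conformer, and in that chair the methyl group is equatorial.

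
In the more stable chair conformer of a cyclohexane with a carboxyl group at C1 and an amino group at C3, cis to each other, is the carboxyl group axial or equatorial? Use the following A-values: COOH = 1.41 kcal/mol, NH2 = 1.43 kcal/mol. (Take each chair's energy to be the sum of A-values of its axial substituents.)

equatorial

C1 and C3 have the same parity, so for the cis isomer the two substituents are e,e in one chair and a,a in the other.
Chair I (carboxyl axial, amino axial): E = 2.84 kcal/mol.
Chair II (carboxyl equatorial, amino equatorial): E = 0.00 kcal/mol.
Chair II is the more stable (lower-energy) conformer, and in that chair the carboxyl group is equatorial.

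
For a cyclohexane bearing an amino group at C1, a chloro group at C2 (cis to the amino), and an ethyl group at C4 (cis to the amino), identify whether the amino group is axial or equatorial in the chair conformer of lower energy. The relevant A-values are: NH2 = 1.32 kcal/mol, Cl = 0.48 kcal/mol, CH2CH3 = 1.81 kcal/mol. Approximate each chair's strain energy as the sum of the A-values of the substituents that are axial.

Chair I (amino axial, chloro equatorial, ethyl equatorial): E = 1.32 kcal/mol.
Chair II (amino equatorial, chloro axial, ethyl axial): E = 2.29 kcal/mol.
Chair I is the more stable (lower-energy) conformer, and in that chair the amino group is axial.

axial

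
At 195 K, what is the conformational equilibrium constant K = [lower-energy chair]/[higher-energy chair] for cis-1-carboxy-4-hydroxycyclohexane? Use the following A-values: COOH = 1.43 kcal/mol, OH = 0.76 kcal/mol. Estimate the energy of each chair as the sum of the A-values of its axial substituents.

C1 and C4 have opposite parity, so for the cis isomer the two substituents are one axial and one equatorial in each chair.
Chair I (carboxyl axial, hydroxyl equatorial): E = 1.43 kcal/mol; chair II (carboxyl equatorial, hydroxyl axial): E = 0.76 kcal/mol.
ΔG = 0.67 kcal/mol between the two chairs.
K = exp(ΔG/RT) with R = 1.987×10⁻³ kcal mol⁻¹ K⁻¹ and T = 195 K gives K ≈ 5.64.

K ≈ 5.64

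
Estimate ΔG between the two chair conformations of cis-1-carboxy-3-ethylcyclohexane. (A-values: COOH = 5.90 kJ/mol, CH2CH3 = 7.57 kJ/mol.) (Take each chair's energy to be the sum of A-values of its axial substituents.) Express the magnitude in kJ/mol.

13.47 kJ/mol

C1 and C3 have the same parity, so for the cis isomer the two substituents are e,e in one chair and a,a in the other.
Chair I (carboxyl axial, ethyl axial): E = 13.47 kJ/mol.
Chair II (carboxyl equatorial, ethyl equatorial): E = 0.00 kJ/mol.
ΔE = 13.47 − 0.00 = 13.47 kJ/mol; chair II is more stable.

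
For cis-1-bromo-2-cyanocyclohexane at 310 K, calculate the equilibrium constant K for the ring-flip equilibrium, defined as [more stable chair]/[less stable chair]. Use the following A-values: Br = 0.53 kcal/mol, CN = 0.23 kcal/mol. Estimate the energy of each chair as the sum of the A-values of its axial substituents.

K ≈ 1.63

C1 and C2 have opposite parity, so for the cis isomer the two substituents are one axial and one equatorial in each chair.
Chair I (bromo axial, cyano equatorial): E = 0.53 kcal/mol; chair II (bromo equatorial, cyano axial): E = 0.23 kcal/mol.
ΔG = 0.30 kcal/mol between the two chairs.
K = exp(ΔG/RT) with R = 1.987×10⁻³ kcal mol⁻¹ K⁻¹ and T = 310 K gives K ≈ 1.63.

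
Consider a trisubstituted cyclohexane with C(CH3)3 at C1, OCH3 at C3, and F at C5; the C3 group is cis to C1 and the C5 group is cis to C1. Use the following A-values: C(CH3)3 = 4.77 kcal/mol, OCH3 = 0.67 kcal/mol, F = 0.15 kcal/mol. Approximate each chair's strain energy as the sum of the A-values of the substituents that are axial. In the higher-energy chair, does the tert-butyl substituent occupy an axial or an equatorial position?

axial

Chair I (tert-butyl axial, methoxy axial, fluoro axial): E = 5.59 kcal/mol.
Chair II (tert-butyl equatorial, methoxy equatorial, fluoro equatorial): E = 0.00 kcal/mol.
Chair I is the less stable (higher-energy) conformer, and in that chair the tert-butyl group is axial.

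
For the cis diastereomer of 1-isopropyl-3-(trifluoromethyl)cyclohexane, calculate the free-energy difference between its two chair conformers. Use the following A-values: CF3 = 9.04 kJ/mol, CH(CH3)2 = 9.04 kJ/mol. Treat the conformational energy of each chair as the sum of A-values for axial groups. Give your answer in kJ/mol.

18.08 kJ/mol

C1 and C3 have the same parity, so for the cis isomer the two substituents are e,e in one chair and a,a in the other.
Chair I (trifluoromethyl axial, isopropyl axial): E = 18.08 kJ/mol.
Chair II (trifluoromethyl equatorial, isopropyl equatorial): E = 0.00 kJ/mol.
ΔE = 18.08 − 0.00 = 18.08 kJ/mol; chair II is more stable.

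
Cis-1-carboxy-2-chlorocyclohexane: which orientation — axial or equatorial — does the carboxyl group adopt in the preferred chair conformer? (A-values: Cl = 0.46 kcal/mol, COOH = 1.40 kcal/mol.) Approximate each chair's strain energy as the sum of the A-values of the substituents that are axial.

C1 and C2 have opposite parity, so for the cis isomer the two substituents are one axial and one equatorial in each chair.
Chair I (chloro axial, carboxyl equatorial): E = 0.46 kcal/mol.
Chair II (chloro equatorial, carboxyl axial): E = 1.40 kcal/mol.
Chair I is the more stable (lower-energy) conformer, and in that chair the carboxyl group is equatorial.

equatorial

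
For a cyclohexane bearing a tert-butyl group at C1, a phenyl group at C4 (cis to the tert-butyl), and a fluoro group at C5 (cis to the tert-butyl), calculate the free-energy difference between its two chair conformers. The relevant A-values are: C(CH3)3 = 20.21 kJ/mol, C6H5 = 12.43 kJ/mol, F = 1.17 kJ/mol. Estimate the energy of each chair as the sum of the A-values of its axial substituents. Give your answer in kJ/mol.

8.95 kJ/mol

Chair I (tert-butyl axial, phenyl equatorial, fluoro axial): E = 21.38 kJ/mol.
Chair II (tert-butyl equatorial, phenyl axial, fluoro equatorial): E = 12.43 kJ/mol.
ΔE = 21.38 − 12.43 = 8.95 kJ/mol; chair II is more stable.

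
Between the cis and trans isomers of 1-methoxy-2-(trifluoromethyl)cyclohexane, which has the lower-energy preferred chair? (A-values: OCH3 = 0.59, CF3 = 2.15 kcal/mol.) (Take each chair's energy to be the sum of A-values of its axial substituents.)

trans

At 1,2 positions (parity opposite): cis → (a,e or e,a); trans → (e,e or a,a).
Best chair for cis: E = 0.59 kcal/mol; best chair for trans: E = 0.00 kcal/mol.
The trans isomer is lower by 0.59 kcal/mol.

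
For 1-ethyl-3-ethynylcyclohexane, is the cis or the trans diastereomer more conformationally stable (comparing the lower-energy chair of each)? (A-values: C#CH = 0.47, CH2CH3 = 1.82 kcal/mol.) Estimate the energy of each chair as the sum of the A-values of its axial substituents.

cis

At 1,3 positions (parity same): cis → (e,e or a,a); trans → (a,e or e,a).
Best chair for cis: E = 0.00 kcal/mol; best chair for trans: E = 0.47 kcal/mol.
The cis isomer is lower by 0.47 kcal/mol.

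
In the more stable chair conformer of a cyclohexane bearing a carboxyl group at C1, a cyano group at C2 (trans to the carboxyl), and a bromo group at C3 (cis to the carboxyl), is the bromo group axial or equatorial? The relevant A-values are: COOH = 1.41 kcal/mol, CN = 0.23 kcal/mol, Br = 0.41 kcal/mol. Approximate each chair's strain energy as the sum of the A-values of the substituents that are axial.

equatorial

Chair I (carboxyl axial, cyano axial, bromo axial): E = 2.05 kcal/mol.
Chair II (carboxyl equatorial, cyano equatorial, bromo equatorial): E = 0.00 kcal/mol.
Chair II is the more stable (lower-energy) conformer, and in that chair the bromo group is equatorial.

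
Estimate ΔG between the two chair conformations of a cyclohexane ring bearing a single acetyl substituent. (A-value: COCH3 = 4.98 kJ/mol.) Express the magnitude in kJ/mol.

4.98 kJ/mol

A monosubstituted cyclohexane has one chair with the acetyl group axial (E = A = 4.98 kJ/mol) and one with it equatorial (E = 0).
ΔE = 4.98 − 0 = 4.98 kJ/mol.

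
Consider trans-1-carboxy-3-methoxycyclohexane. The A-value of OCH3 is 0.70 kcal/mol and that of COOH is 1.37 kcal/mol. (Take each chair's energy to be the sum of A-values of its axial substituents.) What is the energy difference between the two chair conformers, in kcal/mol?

0.67 kcal/mol

C1 and C3 have the same parity, so for the trans isomer the two substituents are one axial and one equatorial in each chair.
Chair I (methoxy axial, carboxyl equatorial): E = 0.70 kcal/mol.
Chair II (methoxy equatorial, carboxyl axial): E = 1.37 kcal/mol.
ΔE = 1.37 − 0.70 = 0.67 kcal/mol; chair I is more stable.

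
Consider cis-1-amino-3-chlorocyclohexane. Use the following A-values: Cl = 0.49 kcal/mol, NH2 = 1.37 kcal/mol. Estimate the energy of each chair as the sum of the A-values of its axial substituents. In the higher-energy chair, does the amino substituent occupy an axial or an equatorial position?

C1 and C3 have the same parity, so for the cis isomer the two substituents are e,e in one chair and a,a in the other.
Chair I (chloro axial, amino axial): E = 1.86 kcal/mol.
Chair II (chloro equatorial, amino equatorial): E = 0.00 kcal/mol.
Chair I is the less stable (higher-energy) conformer, and in that chair the amino group is axial.

axial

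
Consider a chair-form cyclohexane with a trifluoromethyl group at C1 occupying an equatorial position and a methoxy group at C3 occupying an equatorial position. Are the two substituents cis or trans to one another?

cis

C1 and C3 have the same parity, so their axial bonds point in the same direction.
With same-parity carbons, two substituents on the same face are both axial or both equatorial; opposite faces give one of each.
Here the groups are equatorial/equatorial → same face → cis.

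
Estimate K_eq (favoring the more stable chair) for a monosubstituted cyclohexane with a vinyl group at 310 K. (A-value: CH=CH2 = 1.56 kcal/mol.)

K ≈ 12.6

One chair has the vinyl group axial (E = 1.56 kcal/mol) and the other has it equatorial (E = 0).
ΔG = 1.56 kcal/mol between the two chairs.
K = exp(ΔG/RT) with R = 1.987×10⁻³ kcal mol⁻¹ K⁻¹ and T = 310 K gives K ≈ 12.6.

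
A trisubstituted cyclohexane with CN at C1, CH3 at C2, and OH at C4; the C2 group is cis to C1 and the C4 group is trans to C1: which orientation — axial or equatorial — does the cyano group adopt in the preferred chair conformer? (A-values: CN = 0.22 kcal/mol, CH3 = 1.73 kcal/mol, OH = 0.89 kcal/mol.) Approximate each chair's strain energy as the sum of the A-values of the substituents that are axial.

axial

Chair I (cyano axial, methyl equatorial, hydroxyl axial): E = 1.11 kcal/mol.
Chair II (cyano equatorial, methyl axial, hydroxyl equatorial): E = 1.73 kcal/mol.
Chair I is the more stable (lower-energy) conformer, and in that chair the cyano group is axial.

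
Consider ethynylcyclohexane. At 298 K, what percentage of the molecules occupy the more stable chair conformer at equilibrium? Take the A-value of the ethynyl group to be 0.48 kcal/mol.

One chair has the ethynyl group axial (E = 0.48 kcal/mol) and the other has it equatorial (E = 0).
ΔG = 0.48 kcal/mol between the two chairs.
K = exp(ΔG/RT) with R = 1.987×10⁻³ kcal mol⁻¹ K⁻¹ and T = 298 K gives K ≈ 2.25.
Fraction in the lower-energy chair = K/(K+1) = 69.2%.

69.2%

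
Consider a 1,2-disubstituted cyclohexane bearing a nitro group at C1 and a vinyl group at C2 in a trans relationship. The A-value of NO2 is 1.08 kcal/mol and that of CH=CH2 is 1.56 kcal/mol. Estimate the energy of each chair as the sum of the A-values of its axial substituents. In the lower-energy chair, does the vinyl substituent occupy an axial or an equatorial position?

C1 and C2 have opposite parity, so for the trans isomer the two substituents are e,e in one chair and a,a in the other.
Chair I (nitro axial, vinyl axial): E = 2.64 kcal/mol.
Chair II (nitro equatorial, vinyl equatorial): E = 0.00 kcal/mol.
Chair II is the more stable (lower-energy) conformer, and in that chair the vinyl group is equatorial.

equatorial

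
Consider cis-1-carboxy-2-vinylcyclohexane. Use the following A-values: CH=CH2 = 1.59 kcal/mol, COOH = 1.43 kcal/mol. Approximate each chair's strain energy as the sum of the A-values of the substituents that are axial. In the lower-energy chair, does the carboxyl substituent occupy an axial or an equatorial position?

axial

C1 and C2 have opposite parity, so for the cis isomer the two substituents are one axial and one equatorial in each chair.
Chair I (vinyl axial, carboxyl equatorial): E = 1.59 kcal/mol.
Chair II (vinyl equatorial, carboxyl axial): E = 1.43 kcal/mol.
Chair II is the more stable (lower-energy) conformer, and in that chair the carboxyl group is axial.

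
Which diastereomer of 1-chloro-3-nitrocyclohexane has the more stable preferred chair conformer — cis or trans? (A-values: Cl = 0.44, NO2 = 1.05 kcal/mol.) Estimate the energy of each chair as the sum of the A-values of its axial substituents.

cis

At 1,3 positions (parity same): cis → (e,e or a,a); trans → (a,e or e,a).
Best chair for cis: E = 0.00 kcal/mol; best chair for trans: E = 0.44 kcal/mol.
The cis isomer is lower by 0.44 kcal/mol.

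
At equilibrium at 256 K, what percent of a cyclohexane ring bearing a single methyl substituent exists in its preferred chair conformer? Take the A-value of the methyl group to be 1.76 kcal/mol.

97.0%

One chair has the methyl group axial (E = 1.76 kcal/mol) and the other has it equatorial (E = 0).
ΔG = 1.76 kcal/mol between the two chairs.
K = exp(ΔG/RT) with R = 1.987×10⁻³ kcal mol⁻¹ K⁻¹ and T = 256 K gives K ≈ 31.8.
Fraction in the lower-energy chair = K/(K+1) = 97.0%.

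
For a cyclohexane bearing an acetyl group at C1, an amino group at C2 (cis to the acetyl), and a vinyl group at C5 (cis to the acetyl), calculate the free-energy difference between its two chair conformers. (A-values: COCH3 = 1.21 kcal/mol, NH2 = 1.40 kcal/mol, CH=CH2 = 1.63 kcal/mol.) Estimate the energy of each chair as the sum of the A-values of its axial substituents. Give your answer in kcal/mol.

1.44 kcal/mol

Chair I (acetyl axial, amino equatorial, vinyl axial): E = 2.84 kcal/mol.
Chair II (acetyl equatorial, amino axial, vinyl equatorial): E = 1.40 kcal/mol.
ΔE = 2.84 − 1.40 = 1.44 kcal/mol; chair II is more stable.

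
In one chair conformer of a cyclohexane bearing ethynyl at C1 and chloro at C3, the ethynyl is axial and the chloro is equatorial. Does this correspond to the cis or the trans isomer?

C1 and C3 have the same parity, so their axial bonds point in the same direction.
With same-parity carbons, two substituents on the same face are both axial or both equatorial; opposite faces give one of each.
Here the groups are axial/equatorial → opposite face → trans.

trans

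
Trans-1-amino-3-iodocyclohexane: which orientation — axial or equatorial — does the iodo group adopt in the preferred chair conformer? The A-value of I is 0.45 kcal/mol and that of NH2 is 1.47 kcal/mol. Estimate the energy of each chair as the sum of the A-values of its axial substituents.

C1 and C3 have the same parity, so for the trans isomer the two substituents are one axial and one equatorial in each chair.
Chair I (iodo axial, amino equatorial): E = 0.45 kcal/mol.
Chair II (iodo equatorial, amino axial): E = 1.47 kcal/mol.
Chair I is the more stable (lower-energy) conformer, and in that chair the iodo group is axial.

axial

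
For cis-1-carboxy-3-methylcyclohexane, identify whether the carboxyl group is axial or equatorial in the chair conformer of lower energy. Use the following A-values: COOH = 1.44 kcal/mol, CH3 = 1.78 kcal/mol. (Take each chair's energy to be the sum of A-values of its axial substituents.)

C1 and C3 have the same parity, so for the cis isomer the two substituents are e,e in one chair and a,a in the other.
Chair I (carboxyl axial, methyl axial): E = 3.22 kcal/mol.
Chair II (carboxyl equatorial, methyl equatorial): E = 0.00 kcal/mol.
Chair II is the more stable (lower-energy) conformer, and in that chair the carboxyl group is equatorial.

equatorial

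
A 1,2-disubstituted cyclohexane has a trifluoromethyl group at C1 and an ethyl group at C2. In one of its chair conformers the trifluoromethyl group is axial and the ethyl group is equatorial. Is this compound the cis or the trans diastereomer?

C1 and C2 have opposite parity, so their axial bonds point in opposite directions.
With opposite-parity carbons, two substituents on the same face are one axial and one equatorial; opposite faces give both axial or both equatorial.
Here the groups are axial/equatorial → same face → cis.

cis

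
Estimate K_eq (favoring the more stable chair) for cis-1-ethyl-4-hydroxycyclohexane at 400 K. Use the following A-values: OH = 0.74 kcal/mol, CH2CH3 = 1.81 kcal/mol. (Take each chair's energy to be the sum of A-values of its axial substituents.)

C1 and C4 have opposite parity, so for the cis isomer the two substituents are one axial and one equatorial in each chair.
Chair I (hydroxyl axial, ethyl equatorial): E = 0.74 kcal/mol; chair II (hydroxyl equatorial, ethyl axial): E = 1.81 kcal/mol.
ΔG = 1.07 kcal/mol between the two chairs.
K = exp(ΔG/RT) with R = 1.987×10⁻³ kcal mol⁻¹ K⁻¹ and T = 400 K gives K ≈ 3.84.

K ≈ 3.84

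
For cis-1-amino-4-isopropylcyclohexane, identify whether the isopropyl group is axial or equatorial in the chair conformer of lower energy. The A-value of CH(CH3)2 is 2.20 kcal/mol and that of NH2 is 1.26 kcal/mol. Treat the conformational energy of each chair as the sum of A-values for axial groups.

equatorial

C1 and C4 have opposite parity, so for the cis isomer the two substituents are one axial and one equatorial in each chair.
Chair I (isopropyl axial, amino equatorial): E = 2.20 kcal/mol.
Chair II (isopropyl equatorial, amino axial): E = 1.26 kcal/mol.
Chair II is the more stable (lower-energy) conformer, and in that chair the isopropyl group is equatorial.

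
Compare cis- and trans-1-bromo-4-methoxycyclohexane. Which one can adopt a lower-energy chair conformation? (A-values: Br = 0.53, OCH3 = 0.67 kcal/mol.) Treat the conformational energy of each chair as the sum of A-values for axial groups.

trans

At 1,4 positions (parity opposite): cis → (a,e or e,a); trans → (e,e or a,a).
Best chair for cis: E = 0.53 kcal/mol; best chair for trans: E = 0.00 kcal/mol.
The trans isomer is lower by 0.53 kcal/mol.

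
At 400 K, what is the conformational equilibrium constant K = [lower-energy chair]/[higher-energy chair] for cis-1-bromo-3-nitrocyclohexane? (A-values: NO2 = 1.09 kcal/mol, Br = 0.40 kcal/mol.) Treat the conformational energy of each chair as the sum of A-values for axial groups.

C1 and C3 have the same parity, so for the cis isomer the two substituents are e,e in one chair and a,a in the other.
Chair I (nitro axial, bromo axial): E = 1.49 kcal/mol; chair II (nitro equatorial, bromo equatorial): E = 0.00 kcal/mol.
ΔG = 1.49 kcal/mol between the two chairs.
K = exp(ΔG/RT) with R = 1.987×10⁻³ kcal mol⁻¹ K⁻¹ and T = 400 K gives K ≈ 6.52.

K ≈ 6.52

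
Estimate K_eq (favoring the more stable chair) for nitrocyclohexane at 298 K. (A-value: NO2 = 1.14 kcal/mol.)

K ≈ 6.86

One chair has the nitro group axial (E = 1.14 kcal/mol) and the other has it equatorial (E = 0).
ΔG = 1.14 kcal/mol between the two chairs.
K = exp(ΔG/RT) with R = 1.987×10⁻³ kcal mol⁻¹ K⁻¹ and T = 298 K gives K ≈ 6.86.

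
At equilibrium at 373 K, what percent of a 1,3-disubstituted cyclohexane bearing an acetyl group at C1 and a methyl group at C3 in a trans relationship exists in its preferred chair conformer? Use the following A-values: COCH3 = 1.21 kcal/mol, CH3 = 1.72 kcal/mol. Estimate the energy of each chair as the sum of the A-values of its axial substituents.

C1 and C3 have the same parity, so for the trans isomer the two substituents are one axial and one equatorial in each chair.
Chair I (acetyl axial, methyl equatorial): E = 1.21 kcal/mol; chair II (acetyl equatorial, methyl axial): E = 1.72 kcal/mol.
ΔG = 0.51 kcal/mol between the two chairs.
K = exp(ΔG/RT) with R = 1.987×10⁻³ kcal mol⁻¹ K⁻¹ and T = 373 K gives K ≈ 1.99.
Fraction in the lower-energy chair = K/(K+1) = 66.6%.

66.6%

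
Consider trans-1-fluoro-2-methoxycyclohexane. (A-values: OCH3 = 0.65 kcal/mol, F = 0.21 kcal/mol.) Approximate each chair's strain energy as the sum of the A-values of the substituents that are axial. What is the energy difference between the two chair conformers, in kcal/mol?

0.86 kcal/mol

C1 and C2 have opposite parity, so for the trans isomer the two substituents are e,e in one chair and a,a in the other.
Chair I (methoxy axial, fluoro axial): E = 0.86 kcal/mol.
Chair II (methoxy equatorial, fluoro equatorial): E = 0.00 kcal/mol.
ΔE = 0.86 − 0.00 = 0.86 kcal/mol; chair II is more stable.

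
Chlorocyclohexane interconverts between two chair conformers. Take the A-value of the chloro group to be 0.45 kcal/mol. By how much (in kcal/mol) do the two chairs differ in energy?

0.45 kcal/mol

A monosubstituted cyclohexane has one chair with the chloro group axial (E = A = 0.45 kcal/mol) and one with it equatorial (E = 0).
ΔE = 0.45 − 0 = 0.45 kcal/mol.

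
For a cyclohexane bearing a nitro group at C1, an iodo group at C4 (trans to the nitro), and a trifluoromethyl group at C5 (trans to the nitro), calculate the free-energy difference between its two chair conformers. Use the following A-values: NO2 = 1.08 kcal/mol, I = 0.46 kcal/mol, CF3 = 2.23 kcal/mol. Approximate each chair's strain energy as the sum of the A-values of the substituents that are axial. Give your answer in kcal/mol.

Chair I (nitro axial, iodo axial, trifluoromethyl equatorial): E = 1.54 kcal/mol.
Chair II (nitro equatorial, iodo equatorial, trifluoromethyl axial): E = 2.23 kcal/mol.
ΔE = 2.23 − 1.54 = 0.69 kcal/mol; chair I is more stable.

0.69 kcal/mol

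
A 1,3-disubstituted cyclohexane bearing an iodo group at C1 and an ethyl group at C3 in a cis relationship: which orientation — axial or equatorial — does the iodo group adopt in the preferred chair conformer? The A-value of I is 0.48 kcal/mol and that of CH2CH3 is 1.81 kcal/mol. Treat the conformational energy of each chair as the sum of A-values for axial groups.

equatorial

C1 and C3 have the same parity, so for the cis isomer the two substituents are e,e in one chair and a,a in the other.
Chair I (iodo axial, ethyl axial): E = 2.29 kcal/mol.
Chair II (iodo equatorial, ethyl equatorial): E = 0.00 kcal/mol.
Chair II is the more stable (lower-energy) conformer, and in that chair the iodo group is equatorial.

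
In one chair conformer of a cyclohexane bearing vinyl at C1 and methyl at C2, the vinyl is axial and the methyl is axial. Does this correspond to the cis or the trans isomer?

C1 and C2 have opposite parity, so their axial bonds point in opposite directions.
With opposite-parity carbons, two substituents on the same face are one axial and one equatorial; opposite faces give both axial or both equatorial.
Here the groups are axial/axial → opposite face → trans.

trans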